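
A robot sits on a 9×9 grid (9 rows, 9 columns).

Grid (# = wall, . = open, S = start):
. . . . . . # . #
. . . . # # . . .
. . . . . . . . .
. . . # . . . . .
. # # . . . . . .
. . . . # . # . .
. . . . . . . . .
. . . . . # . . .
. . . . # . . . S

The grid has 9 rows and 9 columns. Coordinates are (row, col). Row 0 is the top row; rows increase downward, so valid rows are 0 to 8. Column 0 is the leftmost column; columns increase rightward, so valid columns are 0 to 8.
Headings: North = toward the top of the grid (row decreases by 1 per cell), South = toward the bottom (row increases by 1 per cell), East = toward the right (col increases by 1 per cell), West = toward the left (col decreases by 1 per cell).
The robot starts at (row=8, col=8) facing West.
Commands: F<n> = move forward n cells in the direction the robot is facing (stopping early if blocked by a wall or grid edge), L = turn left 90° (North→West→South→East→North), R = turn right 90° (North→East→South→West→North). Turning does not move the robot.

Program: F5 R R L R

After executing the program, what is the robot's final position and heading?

Start: (row=8, col=8), facing West
  F5: move forward 3/5 (blocked), now at (row=8, col=5)
  R: turn right, now facing North
  R: turn right, now facing East
  L: turn left, now facing North
  R: turn right, now facing East
Final: (row=8, col=5), facing East

Answer: Final position: (row=8, col=5), facing East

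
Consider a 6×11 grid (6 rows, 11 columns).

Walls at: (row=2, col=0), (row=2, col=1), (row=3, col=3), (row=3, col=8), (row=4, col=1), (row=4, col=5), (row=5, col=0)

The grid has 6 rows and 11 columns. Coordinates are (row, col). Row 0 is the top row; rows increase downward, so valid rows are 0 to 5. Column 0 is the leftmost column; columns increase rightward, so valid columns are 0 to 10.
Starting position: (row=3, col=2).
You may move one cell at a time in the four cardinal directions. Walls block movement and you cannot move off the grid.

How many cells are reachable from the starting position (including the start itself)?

BFS flood-fill from (row=3, col=2):
  Distance 0: (row=3, col=2)
  Distance 1: (row=2, col=2), (row=3, col=1), (row=4, col=2)
  Distance 2: (row=1, col=2), (row=2, col=3), (row=3, col=0), (row=4, col=3), (row=5, col=2)
  Distance 3: (row=0, col=2), (row=1, col=1), (row=1, col=3), (row=2, col=4), (row=4, col=0), (row=4, col=4), (row=5, col=1), (row=5, col=3)
  Distance 4: (row=0, col=1), (row=0, col=3), (row=1, col=0), (row=1, col=4), (row=2, col=5), (row=3, col=4), (row=5, col=4)
  Distance 5: (row=0, col=0), (row=0, col=4), (row=1, col=5), (row=2, col=6), (row=3, col=5), (row=5, col=5)
  Distance 6: (row=0, col=5), (row=1, col=6), (row=2, col=7), (row=3, col=6), (row=5, col=6)
  Distance 7: (row=0, col=6), (row=1, col=7), (row=2, col=8), (row=3, col=7), (row=4, col=6), (row=5, col=7)
  Distance 8: (row=0, col=7), (row=1, col=8), (row=2, col=9), (row=4, col=7), (row=5, col=8)
  Distance 9: (row=0, col=8), (row=1, col=9), (row=2, col=10), (row=3, col=9), (row=4, col=8), (row=5, col=9)
  Distance 10: (row=0, col=9), (row=1, col=10), (row=3, col=10), (row=4, col=9), (row=5, col=10)
  Distance 11: (row=0, col=10), (row=4, col=10)
Total reachable: 59 (grid has 59 open cells total)

Answer: Reachable cells: 59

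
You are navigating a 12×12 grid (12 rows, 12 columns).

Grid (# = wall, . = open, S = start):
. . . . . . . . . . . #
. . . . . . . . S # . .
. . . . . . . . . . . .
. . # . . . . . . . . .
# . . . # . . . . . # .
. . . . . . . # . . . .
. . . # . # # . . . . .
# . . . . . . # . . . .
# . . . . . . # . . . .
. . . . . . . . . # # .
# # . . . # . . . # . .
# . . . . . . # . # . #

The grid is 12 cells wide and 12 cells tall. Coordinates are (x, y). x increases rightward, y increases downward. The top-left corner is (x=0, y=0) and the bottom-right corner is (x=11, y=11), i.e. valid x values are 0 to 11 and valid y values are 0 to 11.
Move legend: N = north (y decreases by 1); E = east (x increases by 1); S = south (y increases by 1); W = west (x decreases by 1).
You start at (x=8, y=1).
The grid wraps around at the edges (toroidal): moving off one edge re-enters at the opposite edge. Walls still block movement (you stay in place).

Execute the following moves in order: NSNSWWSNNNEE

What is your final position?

Start: (x=8, y=1)
  N (north): (x=8, y=1) -> (x=8, y=0)
  S (south): (x=8, y=0) -> (x=8, y=1)
  N (north): (x=8, y=1) -> (x=8, y=0)
  S (south): (x=8, y=0) -> (x=8, y=1)
  W (west): (x=8, y=1) -> (x=7, y=1)
  W (west): (x=7, y=1) -> (x=6, y=1)
  S (south): (x=6, y=1) -> (x=6, y=2)
  N (north): (x=6, y=2) -> (x=6, y=1)
  N (north): (x=6, y=1) -> (x=6, y=0)
  N (north): (x=6, y=0) -> (x=6, y=11)
  E (east): blocked, stay at (x=6, y=11)
  E (east): blocked, stay at (x=6, y=11)
Final: (x=6, y=11)

Answer: Final position: (x=6, y=11)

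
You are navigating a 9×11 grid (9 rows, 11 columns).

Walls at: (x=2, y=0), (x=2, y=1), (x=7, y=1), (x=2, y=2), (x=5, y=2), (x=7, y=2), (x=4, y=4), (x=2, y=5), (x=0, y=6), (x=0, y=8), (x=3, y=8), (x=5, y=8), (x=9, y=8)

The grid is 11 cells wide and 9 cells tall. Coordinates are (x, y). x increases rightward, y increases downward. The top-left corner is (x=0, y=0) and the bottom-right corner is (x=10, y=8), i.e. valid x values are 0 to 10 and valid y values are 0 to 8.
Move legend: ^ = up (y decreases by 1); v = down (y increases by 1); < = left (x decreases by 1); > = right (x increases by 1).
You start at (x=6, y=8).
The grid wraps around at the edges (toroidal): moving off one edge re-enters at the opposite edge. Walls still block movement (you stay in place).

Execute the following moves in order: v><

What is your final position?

Answer: Final position: (x=6, y=0)

Derivation:
Start: (x=6, y=8)
  v (down): (x=6, y=8) -> (x=6, y=0)
  > (right): (x=6, y=0) -> (x=7, y=0)
  < (left): (x=7, y=0) -> (x=6, y=0)
Final: (x=6, y=0)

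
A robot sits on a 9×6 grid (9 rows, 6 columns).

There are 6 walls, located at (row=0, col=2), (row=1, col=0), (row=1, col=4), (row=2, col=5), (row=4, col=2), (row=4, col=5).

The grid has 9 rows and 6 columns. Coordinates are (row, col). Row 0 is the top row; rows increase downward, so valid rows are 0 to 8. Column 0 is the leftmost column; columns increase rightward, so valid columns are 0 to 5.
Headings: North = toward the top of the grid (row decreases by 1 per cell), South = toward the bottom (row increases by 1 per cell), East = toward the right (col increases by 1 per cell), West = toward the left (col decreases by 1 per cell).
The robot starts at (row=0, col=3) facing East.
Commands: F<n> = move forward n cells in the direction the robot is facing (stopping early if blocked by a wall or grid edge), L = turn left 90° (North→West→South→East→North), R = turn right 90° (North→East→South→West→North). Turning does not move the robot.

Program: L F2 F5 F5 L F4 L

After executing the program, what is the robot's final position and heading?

Answer: Final position: (row=0, col=3), facing South

Derivation:
Start: (row=0, col=3), facing East
  L: turn left, now facing North
  F2: move forward 0/2 (blocked), now at (row=0, col=3)
  F5: move forward 0/5 (blocked), now at (row=0, col=3)
  F5: move forward 0/5 (blocked), now at (row=0, col=3)
  L: turn left, now facing West
  F4: move forward 0/4 (blocked), now at (row=0, col=3)
  L: turn left, now facing South
Final: (row=0, col=3), facing South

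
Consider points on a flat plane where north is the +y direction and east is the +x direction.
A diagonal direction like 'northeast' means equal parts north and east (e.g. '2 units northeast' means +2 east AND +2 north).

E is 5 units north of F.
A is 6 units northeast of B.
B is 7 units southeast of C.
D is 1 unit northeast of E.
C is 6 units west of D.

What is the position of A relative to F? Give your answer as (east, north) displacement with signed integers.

Answer: A is at (east=8, north=5) relative to F.

Derivation:
Place F at the origin (east=0, north=0).
  E is 5 units north of F: delta (east=+0, north=+5); E at (east=0, north=5).
  D is 1 unit northeast of E: delta (east=+1, north=+1); D at (east=1, north=6).
  C is 6 units west of D: delta (east=-6, north=+0); C at (east=-5, north=6).
  B is 7 units southeast of C: delta (east=+7, north=-7); B at (east=2, north=-1).
  A is 6 units northeast of B: delta (east=+6, north=+6); A at (east=8, north=5).
Therefore A relative to F: (east=8, north=5).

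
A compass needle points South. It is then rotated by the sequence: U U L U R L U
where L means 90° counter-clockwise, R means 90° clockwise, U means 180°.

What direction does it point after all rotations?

Answer: Final heading: East

Derivation:
Start: South
  U (U-turn (180°)) -> North
  U (U-turn (180°)) -> South
  L (left (90° counter-clockwise)) -> East
  U (U-turn (180°)) -> West
  R (right (90° clockwise)) -> North
  L (left (90° counter-clockwise)) -> West
  U (U-turn (180°)) -> East
Final: East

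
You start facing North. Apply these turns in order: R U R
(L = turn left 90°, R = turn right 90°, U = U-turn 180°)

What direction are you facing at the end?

Start: North
  R (right (90° clockwise)) -> East
  U (U-turn (180°)) -> West
  R (right (90° clockwise)) -> North
Final: North

Answer: Final heading: North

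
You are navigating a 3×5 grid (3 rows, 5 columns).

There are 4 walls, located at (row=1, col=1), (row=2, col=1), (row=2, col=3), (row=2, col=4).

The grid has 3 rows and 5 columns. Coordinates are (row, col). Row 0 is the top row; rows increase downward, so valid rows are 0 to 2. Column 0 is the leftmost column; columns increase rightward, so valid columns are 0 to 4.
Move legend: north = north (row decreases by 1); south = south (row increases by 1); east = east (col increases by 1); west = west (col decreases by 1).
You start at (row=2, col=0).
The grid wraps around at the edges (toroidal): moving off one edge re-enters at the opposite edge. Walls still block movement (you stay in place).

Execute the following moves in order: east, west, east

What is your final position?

Answer: Final position: (row=2, col=0)

Derivation:
Start: (row=2, col=0)
  east (east): blocked, stay at (row=2, col=0)
  west (west): blocked, stay at (row=2, col=0)
  east (east): blocked, stay at (row=2, col=0)
Final: (row=2, col=0)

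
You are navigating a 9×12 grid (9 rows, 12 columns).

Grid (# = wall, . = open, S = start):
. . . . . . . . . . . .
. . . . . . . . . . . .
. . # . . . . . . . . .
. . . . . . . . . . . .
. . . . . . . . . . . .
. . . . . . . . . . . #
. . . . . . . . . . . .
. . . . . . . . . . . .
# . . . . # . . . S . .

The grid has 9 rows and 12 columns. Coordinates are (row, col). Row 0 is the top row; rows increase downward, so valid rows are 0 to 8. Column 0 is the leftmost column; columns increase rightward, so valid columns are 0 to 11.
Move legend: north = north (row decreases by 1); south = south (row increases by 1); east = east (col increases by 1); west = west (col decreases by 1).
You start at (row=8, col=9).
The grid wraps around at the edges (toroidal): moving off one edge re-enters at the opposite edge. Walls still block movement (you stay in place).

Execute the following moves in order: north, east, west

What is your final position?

Start: (row=8, col=9)
  north (north): (row=8, col=9) -> (row=7, col=9)
  east (east): (row=7, col=9) -> (row=7, col=10)
  west (west): (row=7, col=10) -> (row=7, col=9)
Final: (row=7, col=9)

Answer: Final position: (row=7, col=9)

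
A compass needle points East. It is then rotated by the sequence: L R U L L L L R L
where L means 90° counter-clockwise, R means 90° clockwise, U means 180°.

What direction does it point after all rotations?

Start: East
  L (left (90° counter-clockwise)) -> North
  R (right (90° clockwise)) -> East
  U (U-turn (180°)) -> West
  L (left (90° counter-clockwise)) -> South
  L (left (90° counter-clockwise)) -> East
  L (left (90° counter-clockwise)) -> North
  L (left (90° counter-clockwise)) -> West
  R (right (90° clockwise)) -> North
  L (left (90° counter-clockwise)) -> West
Final: West

Answer: Final heading: West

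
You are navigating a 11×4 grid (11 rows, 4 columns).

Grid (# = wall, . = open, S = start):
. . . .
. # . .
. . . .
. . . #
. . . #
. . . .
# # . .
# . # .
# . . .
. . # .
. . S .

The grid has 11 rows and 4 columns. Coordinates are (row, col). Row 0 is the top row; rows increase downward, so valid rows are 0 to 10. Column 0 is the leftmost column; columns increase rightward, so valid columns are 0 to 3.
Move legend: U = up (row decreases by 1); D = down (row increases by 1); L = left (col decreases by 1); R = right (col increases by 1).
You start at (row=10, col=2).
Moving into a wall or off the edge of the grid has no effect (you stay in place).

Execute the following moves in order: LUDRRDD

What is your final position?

Answer: Final position: (row=10, col=3)

Derivation:
Start: (row=10, col=2)
  L (left): (row=10, col=2) -> (row=10, col=1)
  U (up): (row=10, col=1) -> (row=9, col=1)
  D (down): (row=9, col=1) -> (row=10, col=1)
  R (right): (row=10, col=1) -> (row=10, col=2)
  R (right): (row=10, col=2) -> (row=10, col=3)
  D (down): blocked, stay at (row=10, col=3)
  D (down): blocked, stay at (row=10, col=3)
Final: (row=10, col=3)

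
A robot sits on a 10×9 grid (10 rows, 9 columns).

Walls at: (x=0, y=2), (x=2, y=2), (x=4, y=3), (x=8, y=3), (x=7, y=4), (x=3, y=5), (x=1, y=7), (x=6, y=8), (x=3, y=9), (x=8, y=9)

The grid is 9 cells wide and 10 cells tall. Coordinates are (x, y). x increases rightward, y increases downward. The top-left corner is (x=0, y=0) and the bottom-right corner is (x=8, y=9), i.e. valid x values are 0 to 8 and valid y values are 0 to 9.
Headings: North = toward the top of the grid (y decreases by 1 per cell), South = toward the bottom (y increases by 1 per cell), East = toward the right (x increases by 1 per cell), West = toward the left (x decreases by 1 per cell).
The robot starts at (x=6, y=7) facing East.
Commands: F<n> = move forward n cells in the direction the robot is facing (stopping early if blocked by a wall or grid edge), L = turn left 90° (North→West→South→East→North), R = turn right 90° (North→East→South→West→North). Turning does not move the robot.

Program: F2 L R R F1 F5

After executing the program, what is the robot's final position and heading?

Start: (x=6, y=7), facing East
  F2: move forward 2, now at (x=8, y=7)
  L: turn left, now facing North
  R: turn right, now facing East
  R: turn right, now facing South
  F1: move forward 1, now at (x=8, y=8)
  F5: move forward 0/5 (blocked), now at (x=8, y=8)
Final: (x=8, y=8), facing South

Answer: Final position: (x=8, y=8), facing South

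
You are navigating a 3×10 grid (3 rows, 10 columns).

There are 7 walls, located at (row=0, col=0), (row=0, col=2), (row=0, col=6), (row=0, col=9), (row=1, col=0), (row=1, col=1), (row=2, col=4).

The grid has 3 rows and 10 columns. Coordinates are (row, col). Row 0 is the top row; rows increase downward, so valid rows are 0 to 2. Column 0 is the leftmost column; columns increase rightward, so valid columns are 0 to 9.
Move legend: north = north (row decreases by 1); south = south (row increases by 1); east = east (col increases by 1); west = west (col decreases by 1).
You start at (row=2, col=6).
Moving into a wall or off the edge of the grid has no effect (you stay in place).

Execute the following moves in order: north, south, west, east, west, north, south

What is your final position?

Answer: Final position: (row=2, col=5)

Derivation:
Start: (row=2, col=6)
  north (north): (row=2, col=6) -> (row=1, col=6)
  south (south): (row=1, col=6) -> (row=2, col=6)
  west (west): (row=2, col=6) -> (row=2, col=5)
  east (east): (row=2, col=5) -> (row=2, col=6)
  west (west): (row=2, col=6) -> (row=2, col=5)
  north (north): (row=2, col=5) -> (row=1, col=5)
  south (south): (row=1, col=5) -> (row=2, col=5)
Final: (row=2, col=5)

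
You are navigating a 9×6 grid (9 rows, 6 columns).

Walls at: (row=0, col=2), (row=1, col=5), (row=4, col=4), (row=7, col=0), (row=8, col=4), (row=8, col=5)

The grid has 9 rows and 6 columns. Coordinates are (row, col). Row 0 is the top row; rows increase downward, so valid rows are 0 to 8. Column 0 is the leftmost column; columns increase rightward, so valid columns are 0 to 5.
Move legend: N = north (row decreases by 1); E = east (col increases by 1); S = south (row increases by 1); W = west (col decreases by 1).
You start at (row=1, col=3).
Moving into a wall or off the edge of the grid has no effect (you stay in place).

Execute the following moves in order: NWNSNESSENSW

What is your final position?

Answer: Final position: (row=3, col=4)

Derivation:
Start: (row=1, col=3)
  N (north): (row=1, col=3) -> (row=0, col=3)
  W (west): blocked, stay at (row=0, col=3)
  N (north): blocked, stay at (row=0, col=3)
  S (south): (row=0, col=3) -> (row=1, col=3)
  N (north): (row=1, col=3) -> (row=0, col=3)
  E (east): (row=0, col=3) -> (row=0, col=4)
  S (south): (row=0, col=4) -> (row=1, col=4)
  S (south): (row=1, col=4) -> (row=2, col=4)
  E (east): (row=2, col=4) -> (row=2, col=5)
  N (north): blocked, stay at (row=2, col=5)
  S (south): (row=2, col=5) -> (row=3, col=5)
  W (west): (row=3, col=5) -> (row=3, col=4)
Final: (row=3, col=4)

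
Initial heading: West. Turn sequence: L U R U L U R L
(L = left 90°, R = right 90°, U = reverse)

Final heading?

Answer: Final heading: North

Derivation:
Start: West
  L (left (90° counter-clockwise)) -> South
  U (U-turn (180°)) -> North
  R (right (90° clockwise)) -> East
  U (U-turn (180°)) -> West
  L (left (90° counter-clockwise)) -> South
  U (U-turn (180°)) -> North
  R (right (90° clockwise)) -> East
  L (left (90° counter-clockwise)) -> North
Final: North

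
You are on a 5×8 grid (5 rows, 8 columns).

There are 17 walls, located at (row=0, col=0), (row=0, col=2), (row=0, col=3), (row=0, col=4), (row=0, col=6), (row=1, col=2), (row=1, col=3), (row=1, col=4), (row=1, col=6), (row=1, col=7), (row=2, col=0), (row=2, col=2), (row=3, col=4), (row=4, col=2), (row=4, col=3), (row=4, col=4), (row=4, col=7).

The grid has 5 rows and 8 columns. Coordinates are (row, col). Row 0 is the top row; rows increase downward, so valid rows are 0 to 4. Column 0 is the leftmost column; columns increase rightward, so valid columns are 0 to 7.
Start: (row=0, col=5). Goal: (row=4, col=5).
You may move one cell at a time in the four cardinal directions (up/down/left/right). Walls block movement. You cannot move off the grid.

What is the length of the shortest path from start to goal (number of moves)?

BFS from (row=0, col=5) until reaching (row=4, col=5):
  Distance 0: (row=0, col=5)
  Distance 1: (row=1, col=5)
  Distance 2: (row=2, col=5)
  Distance 3: (row=2, col=4), (row=2, col=6), (row=3, col=5)
  Distance 4: (row=2, col=3), (row=2, col=7), (row=3, col=6), (row=4, col=5)  <- goal reached here
One shortest path (4 moves): (row=0, col=5) -> (row=1, col=5) -> (row=2, col=5) -> (row=3, col=5) -> (row=4, col=5)

Answer: Shortest path length: 4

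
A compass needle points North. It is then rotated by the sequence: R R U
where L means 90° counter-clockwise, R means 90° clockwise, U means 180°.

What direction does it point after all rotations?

Start: North
  R (right (90° clockwise)) -> East
  R (right (90° clockwise)) -> South
  U (U-turn (180°)) -> North
Final: North

Answer: Final heading: North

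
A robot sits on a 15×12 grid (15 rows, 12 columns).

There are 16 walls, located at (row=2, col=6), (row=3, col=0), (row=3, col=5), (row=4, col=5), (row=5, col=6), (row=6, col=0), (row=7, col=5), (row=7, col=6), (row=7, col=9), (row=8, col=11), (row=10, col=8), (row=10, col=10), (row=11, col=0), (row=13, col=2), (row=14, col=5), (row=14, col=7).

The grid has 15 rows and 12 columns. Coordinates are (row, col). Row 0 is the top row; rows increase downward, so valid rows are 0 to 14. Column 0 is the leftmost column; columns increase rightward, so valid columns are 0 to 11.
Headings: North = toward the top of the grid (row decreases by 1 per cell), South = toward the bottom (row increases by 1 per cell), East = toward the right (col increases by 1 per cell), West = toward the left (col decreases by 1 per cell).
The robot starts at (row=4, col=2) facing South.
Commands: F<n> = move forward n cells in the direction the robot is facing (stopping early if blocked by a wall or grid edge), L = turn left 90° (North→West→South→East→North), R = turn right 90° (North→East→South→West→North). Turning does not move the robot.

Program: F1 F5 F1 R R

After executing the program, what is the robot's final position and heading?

Answer: Final position: (row=11, col=2), facing North

Derivation:
Start: (row=4, col=2), facing South
  F1: move forward 1, now at (row=5, col=2)
  F5: move forward 5, now at (row=10, col=2)
  F1: move forward 1, now at (row=11, col=2)
  R: turn right, now facing West
  R: turn right, now facing North
Final: (row=11, col=2), facing North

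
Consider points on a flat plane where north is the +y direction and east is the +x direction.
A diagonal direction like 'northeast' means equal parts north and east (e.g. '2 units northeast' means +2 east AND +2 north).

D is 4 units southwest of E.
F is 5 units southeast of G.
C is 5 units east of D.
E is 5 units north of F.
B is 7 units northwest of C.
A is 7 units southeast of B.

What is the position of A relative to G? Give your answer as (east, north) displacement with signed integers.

Place G at the origin (east=0, north=0).
  F is 5 units southeast of G: delta (east=+5, north=-5); F at (east=5, north=-5).
  E is 5 units north of F: delta (east=+0, north=+5); E at (east=5, north=0).
  D is 4 units southwest of E: delta (east=-4, north=-4); D at (east=1, north=-4).
  C is 5 units east of D: delta (east=+5, north=+0); C at (east=6, north=-4).
  B is 7 units northwest of C: delta (east=-7, north=+7); B at (east=-1, north=3).
  A is 7 units southeast of B: delta (east=+7, north=-7); A at (east=6, north=-4).
Therefore A relative to G: (east=6, north=-4).

Answer: A is at (east=6, north=-4) relative to G.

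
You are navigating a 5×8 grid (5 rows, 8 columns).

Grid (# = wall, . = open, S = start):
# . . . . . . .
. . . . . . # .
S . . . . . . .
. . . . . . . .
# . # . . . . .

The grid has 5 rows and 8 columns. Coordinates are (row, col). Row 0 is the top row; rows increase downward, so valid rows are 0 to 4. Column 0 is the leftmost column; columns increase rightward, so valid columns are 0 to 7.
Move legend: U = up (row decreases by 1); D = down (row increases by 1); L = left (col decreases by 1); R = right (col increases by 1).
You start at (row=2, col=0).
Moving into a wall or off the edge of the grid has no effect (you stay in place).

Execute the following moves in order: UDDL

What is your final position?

Answer: Final position: (row=3, col=0)

Derivation:
Start: (row=2, col=0)
  U (up): (row=2, col=0) -> (row=1, col=0)
  D (down): (row=1, col=0) -> (row=2, col=0)
  D (down): (row=2, col=0) -> (row=3, col=0)
  L (left): blocked, stay at (row=3, col=0)
Final: (row=3, col=0)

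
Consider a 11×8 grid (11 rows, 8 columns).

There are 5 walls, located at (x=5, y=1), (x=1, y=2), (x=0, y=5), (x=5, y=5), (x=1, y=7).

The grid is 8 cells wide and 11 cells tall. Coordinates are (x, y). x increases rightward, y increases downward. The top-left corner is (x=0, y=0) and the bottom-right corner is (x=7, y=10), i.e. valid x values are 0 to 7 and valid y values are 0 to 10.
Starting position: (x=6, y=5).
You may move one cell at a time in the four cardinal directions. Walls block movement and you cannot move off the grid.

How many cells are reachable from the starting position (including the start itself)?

Answer: Reachable cells: 83

Derivation:
BFS flood-fill from (x=6, y=5):
  Distance 0: (x=6, y=5)
  Distance 1: (x=6, y=4), (x=7, y=5), (x=6, y=6)
  Distance 2: (x=6, y=3), (x=5, y=4), (x=7, y=4), (x=5, y=6), (x=7, y=6), (x=6, y=7)
  Distance 3: (x=6, y=2), (x=5, y=3), (x=7, y=3), (x=4, y=4), (x=4, y=6), (x=5, y=7), (x=7, y=7), (x=6, y=8)
  Distance 4: (x=6, y=1), (x=5, y=2), (x=7, y=2), (x=4, y=3), (x=3, y=4), (x=4, y=5), (x=3, y=6), (x=4, y=7), (x=5, y=8), (x=7, y=8), (x=6, y=9)
  Distance 5: (x=6, y=0), (x=7, y=1), (x=4, y=2), (x=3, y=3), (x=2, y=4), (x=3, y=5), (x=2, y=6), (x=3, y=7), (x=4, y=8), (x=5, y=9), (x=7, y=9), (x=6, y=10)
  Distance 6: (x=5, y=0), (x=7, y=0), (x=4, y=1), (x=3, y=2), (x=2, y=3), (x=1, y=4), (x=2, y=5), (x=1, y=6), (x=2, y=7), (x=3, y=8), (x=4, y=9), (x=5, y=10), (x=7, y=10)
  Distance 7: (x=4, y=0), (x=3, y=1), (x=2, y=2), (x=1, y=3), (x=0, y=4), (x=1, y=5), (x=0, y=6), (x=2, y=8), (x=3, y=9), (x=4, y=10)
  Distance 8: (x=3, y=0), (x=2, y=1), (x=0, y=3), (x=0, y=7), (x=1, y=8), (x=2, y=9), (x=3, y=10)
  Distance 9: (x=2, y=0), (x=1, y=1), (x=0, y=2), (x=0, y=8), (x=1, y=9), (x=2, y=10)
  Distance 10: (x=1, y=0), (x=0, y=1), (x=0, y=9), (x=1, y=10)
  Distance 11: (x=0, y=0), (x=0, y=10)
Total reachable: 83 (grid has 83 open cells total)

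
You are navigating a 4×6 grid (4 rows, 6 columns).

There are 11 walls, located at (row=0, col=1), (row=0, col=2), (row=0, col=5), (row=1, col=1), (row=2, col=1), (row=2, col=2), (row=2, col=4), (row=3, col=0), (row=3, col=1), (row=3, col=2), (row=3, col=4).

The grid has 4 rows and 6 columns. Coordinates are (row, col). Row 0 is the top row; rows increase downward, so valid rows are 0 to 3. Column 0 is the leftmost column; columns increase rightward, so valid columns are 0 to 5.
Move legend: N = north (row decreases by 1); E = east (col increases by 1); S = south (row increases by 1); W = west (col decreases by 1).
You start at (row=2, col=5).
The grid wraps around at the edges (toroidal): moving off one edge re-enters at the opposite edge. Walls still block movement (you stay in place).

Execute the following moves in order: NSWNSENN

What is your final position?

Start: (row=2, col=5)
  N (north): (row=2, col=5) -> (row=1, col=5)
  S (south): (row=1, col=5) -> (row=2, col=5)
  W (west): blocked, stay at (row=2, col=5)
  N (north): (row=2, col=5) -> (row=1, col=5)
  S (south): (row=1, col=5) -> (row=2, col=5)
  E (east): (row=2, col=5) -> (row=2, col=0)
  N (north): (row=2, col=0) -> (row=1, col=0)
  N (north): (row=1, col=0) -> (row=0, col=0)
Final: (row=0, col=0)

Answer: Final position: (row=0, col=0)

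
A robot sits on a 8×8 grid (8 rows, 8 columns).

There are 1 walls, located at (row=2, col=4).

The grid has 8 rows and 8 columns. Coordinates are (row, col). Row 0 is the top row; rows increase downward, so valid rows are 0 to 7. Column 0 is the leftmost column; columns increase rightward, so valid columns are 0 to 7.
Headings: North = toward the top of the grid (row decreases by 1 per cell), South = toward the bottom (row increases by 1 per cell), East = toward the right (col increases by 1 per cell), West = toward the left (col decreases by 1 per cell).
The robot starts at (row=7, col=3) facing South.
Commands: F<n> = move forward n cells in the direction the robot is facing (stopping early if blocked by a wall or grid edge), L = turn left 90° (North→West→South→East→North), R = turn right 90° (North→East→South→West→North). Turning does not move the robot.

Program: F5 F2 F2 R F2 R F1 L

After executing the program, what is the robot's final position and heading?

Start: (row=7, col=3), facing South
  F5: move forward 0/5 (blocked), now at (row=7, col=3)
  F2: move forward 0/2 (blocked), now at (row=7, col=3)
  F2: move forward 0/2 (blocked), now at (row=7, col=3)
  R: turn right, now facing West
  F2: move forward 2, now at (row=7, col=1)
  R: turn right, now facing North
  F1: move forward 1, now at (row=6, col=1)
  L: turn left, now facing West
Final: (row=6, col=1), facing West

Answer: Final position: (row=6, col=1), facing West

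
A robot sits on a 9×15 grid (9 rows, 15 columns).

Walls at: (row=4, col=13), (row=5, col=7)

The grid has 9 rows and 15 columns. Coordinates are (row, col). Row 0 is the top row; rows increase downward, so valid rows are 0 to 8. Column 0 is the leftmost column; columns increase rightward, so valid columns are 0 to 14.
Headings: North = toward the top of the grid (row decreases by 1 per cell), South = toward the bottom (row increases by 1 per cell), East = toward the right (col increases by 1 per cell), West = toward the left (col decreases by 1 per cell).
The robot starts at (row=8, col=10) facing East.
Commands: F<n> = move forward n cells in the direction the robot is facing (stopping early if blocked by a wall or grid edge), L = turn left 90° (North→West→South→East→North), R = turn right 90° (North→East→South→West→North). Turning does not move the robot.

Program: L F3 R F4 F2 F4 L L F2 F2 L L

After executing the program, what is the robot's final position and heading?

Start: (row=8, col=10), facing East
  L: turn left, now facing North
  F3: move forward 3, now at (row=5, col=10)
  R: turn right, now facing East
  F4: move forward 4, now at (row=5, col=14)
  F2: move forward 0/2 (blocked), now at (row=5, col=14)
  F4: move forward 0/4 (blocked), now at (row=5, col=14)
  L: turn left, now facing North
  L: turn left, now facing West
  F2: move forward 2, now at (row=5, col=12)
  F2: move forward 2, now at (row=5, col=10)
  L: turn left, now facing South
  L: turn left, now facing East
Final: (row=5, col=10), facing East

Answer: Final position: (row=5, col=10), facing East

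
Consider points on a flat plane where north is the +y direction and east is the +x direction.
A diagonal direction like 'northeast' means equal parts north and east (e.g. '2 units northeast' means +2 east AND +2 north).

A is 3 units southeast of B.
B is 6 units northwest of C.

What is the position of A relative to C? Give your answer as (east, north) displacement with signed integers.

Place C at the origin (east=0, north=0).
  B is 6 units northwest of C: delta (east=-6, north=+6); B at (east=-6, north=6).
  A is 3 units southeast of B: delta (east=+3, north=-3); A at (east=-3, north=3).
Therefore A relative to C: (east=-3, north=3).

Answer: A is at (east=-3, north=3) relative to C.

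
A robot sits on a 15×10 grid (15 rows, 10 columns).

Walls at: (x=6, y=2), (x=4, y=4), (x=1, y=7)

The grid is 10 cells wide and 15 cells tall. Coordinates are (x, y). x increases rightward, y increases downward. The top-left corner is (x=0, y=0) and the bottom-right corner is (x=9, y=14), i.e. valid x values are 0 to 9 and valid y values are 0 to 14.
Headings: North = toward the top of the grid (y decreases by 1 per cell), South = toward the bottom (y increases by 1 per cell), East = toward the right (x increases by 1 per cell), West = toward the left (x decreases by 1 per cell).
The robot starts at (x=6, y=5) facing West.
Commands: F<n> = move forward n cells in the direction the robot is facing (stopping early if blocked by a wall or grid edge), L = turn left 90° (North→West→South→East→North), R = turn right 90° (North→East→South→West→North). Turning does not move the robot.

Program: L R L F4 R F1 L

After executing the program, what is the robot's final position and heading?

Answer: Final position: (x=5, y=9), facing South

Derivation:
Start: (x=6, y=5), facing West
  L: turn left, now facing South
  R: turn right, now facing West
  L: turn left, now facing South
  F4: move forward 4, now at (x=6, y=9)
  R: turn right, now facing West
  F1: move forward 1, now at (x=5, y=9)
  L: turn left, now facing South
Final: (x=5, y=9), facing South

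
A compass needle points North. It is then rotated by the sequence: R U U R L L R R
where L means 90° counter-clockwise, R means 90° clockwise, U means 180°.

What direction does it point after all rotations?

Start: North
  R (right (90° clockwise)) -> East
  U (U-turn (180°)) -> West
  U (U-turn (180°)) -> East
  R (right (90° clockwise)) -> South
  L (left (90° counter-clockwise)) -> East
  L (left (90° counter-clockwise)) -> North
  R (right (90° clockwise)) -> East
  R (right (90° clockwise)) -> South
Final: South

Answer: Final heading: South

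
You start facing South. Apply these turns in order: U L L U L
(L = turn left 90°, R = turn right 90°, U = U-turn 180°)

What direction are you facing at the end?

Start: South
  U (U-turn (180°)) -> North
  L (left (90° counter-clockwise)) -> West
  L (left (90° counter-clockwise)) -> South
  U (U-turn (180°)) -> North
  L (left (90° counter-clockwise)) -> West
Final: West

Answer: Final heading: West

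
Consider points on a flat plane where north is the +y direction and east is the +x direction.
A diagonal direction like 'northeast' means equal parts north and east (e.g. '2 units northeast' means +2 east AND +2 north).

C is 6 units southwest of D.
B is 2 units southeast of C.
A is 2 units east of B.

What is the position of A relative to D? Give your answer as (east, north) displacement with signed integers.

Answer: A is at (east=-2, north=-8) relative to D.

Derivation:
Place D at the origin (east=0, north=0).
  C is 6 units southwest of D: delta (east=-6, north=-6); C at (east=-6, north=-6).
  B is 2 units southeast of C: delta (east=+2, north=-2); B at (east=-4, north=-8).
  A is 2 units east of B: delta (east=+2, north=+0); A at (east=-2, north=-8).
Therefore A relative to D: (east=-2, north=-8).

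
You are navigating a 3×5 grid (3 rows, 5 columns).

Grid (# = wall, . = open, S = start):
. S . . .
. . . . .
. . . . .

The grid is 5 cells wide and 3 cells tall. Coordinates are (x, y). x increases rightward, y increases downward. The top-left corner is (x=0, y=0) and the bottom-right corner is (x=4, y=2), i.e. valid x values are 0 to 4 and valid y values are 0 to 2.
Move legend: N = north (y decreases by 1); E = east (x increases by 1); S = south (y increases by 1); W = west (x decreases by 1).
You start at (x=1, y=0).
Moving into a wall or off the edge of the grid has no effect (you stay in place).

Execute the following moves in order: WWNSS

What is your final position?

Answer: Final position: (x=0, y=2)

Derivation:
Start: (x=1, y=0)
  W (west): (x=1, y=0) -> (x=0, y=0)
  W (west): blocked, stay at (x=0, y=0)
  N (north): blocked, stay at (x=0, y=0)
  S (south): (x=0, y=0) -> (x=0, y=1)
  S (south): (x=0, y=1) -> (x=0, y=2)
Final: (x=0, y=2)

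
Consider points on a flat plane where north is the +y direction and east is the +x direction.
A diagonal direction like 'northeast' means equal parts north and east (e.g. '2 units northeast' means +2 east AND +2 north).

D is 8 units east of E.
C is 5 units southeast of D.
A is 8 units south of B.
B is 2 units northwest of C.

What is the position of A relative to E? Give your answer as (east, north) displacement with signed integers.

Place E at the origin (east=0, north=0).
  D is 8 units east of E: delta (east=+8, north=+0); D at (east=8, north=0).
  C is 5 units southeast of D: delta (east=+5, north=-5); C at (east=13, north=-5).
  B is 2 units northwest of C: delta (east=-2, north=+2); B at (east=11, north=-3).
  A is 8 units south of B: delta (east=+0, north=-8); A at (east=11, north=-11).
Therefore A relative to E: (east=11, north=-11).

Answer: A is at (east=11, north=-11) relative to E.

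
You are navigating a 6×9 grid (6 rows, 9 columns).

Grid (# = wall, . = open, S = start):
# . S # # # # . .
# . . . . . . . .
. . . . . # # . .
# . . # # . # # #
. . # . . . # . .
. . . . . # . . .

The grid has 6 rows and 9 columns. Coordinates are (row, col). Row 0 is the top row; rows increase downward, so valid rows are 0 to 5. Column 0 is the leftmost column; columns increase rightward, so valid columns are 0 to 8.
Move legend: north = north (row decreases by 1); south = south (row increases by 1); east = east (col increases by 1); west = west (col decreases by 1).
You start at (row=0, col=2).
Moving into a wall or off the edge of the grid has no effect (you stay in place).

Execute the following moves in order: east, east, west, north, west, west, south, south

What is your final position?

Answer: Final position: (row=2, col=1)

Derivation:
Start: (row=0, col=2)
  east (east): blocked, stay at (row=0, col=2)
  east (east): blocked, stay at (row=0, col=2)
  west (west): (row=0, col=2) -> (row=0, col=1)
  north (north): blocked, stay at (row=0, col=1)
  west (west): blocked, stay at (row=0, col=1)
  west (west): blocked, stay at (row=0, col=1)
  south (south): (row=0, col=1) -> (row=1, col=1)
  south (south): (row=1, col=1) -> (row=2, col=1)
Final: (row=2, col=1)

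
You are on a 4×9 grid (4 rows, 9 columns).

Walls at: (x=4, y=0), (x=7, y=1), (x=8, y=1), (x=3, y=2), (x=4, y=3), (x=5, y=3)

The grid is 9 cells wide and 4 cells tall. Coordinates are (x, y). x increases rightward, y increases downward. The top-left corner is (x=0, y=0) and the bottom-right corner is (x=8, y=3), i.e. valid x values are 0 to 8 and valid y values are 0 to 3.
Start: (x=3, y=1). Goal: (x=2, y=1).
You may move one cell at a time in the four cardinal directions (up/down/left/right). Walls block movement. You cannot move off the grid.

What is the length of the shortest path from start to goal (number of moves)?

Answer: Shortest path length: 1

Derivation:
BFS from (x=3, y=1) until reaching (x=2, y=1):
  Distance 0: (x=3, y=1)
  Distance 1: (x=3, y=0), (x=2, y=1), (x=4, y=1)  <- goal reached here
One shortest path (1 moves): (x=3, y=1) -> (x=2, y=1)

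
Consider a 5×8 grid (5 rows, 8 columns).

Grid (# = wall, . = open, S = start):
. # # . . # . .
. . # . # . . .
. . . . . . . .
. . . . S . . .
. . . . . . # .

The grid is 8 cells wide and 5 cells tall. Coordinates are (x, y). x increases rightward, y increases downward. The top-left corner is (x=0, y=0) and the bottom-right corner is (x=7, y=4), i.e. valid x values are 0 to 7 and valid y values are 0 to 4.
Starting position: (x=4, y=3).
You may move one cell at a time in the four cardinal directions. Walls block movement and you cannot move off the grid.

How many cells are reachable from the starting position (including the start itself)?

Answer: Reachable cells: 34

Derivation:
BFS flood-fill from (x=4, y=3):
  Distance 0: (x=4, y=3)
  Distance 1: (x=4, y=2), (x=3, y=3), (x=5, y=3), (x=4, y=4)
  Distance 2: (x=3, y=2), (x=5, y=2), (x=2, y=3), (x=6, y=3), (x=3, y=4), (x=5, y=4)
  Distance 3: (x=3, y=1), (x=5, y=1), (x=2, y=2), (x=6, y=2), (x=1, y=3), (x=7, y=3), (x=2, y=4)
  Distance 4: (x=3, y=0), (x=6, y=1), (x=1, y=2), (x=7, y=2), (x=0, y=3), (x=1, y=4), (x=7, y=4)
  Distance 5: (x=4, y=0), (x=6, y=0), (x=1, y=1), (x=7, y=1), (x=0, y=2), (x=0, y=4)
  Distance 6: (x=7, y=0), (x=0, y=1)
  Distance 7: (x=0, y=0)
Total reachable: 34 (grid has 34 open cells total)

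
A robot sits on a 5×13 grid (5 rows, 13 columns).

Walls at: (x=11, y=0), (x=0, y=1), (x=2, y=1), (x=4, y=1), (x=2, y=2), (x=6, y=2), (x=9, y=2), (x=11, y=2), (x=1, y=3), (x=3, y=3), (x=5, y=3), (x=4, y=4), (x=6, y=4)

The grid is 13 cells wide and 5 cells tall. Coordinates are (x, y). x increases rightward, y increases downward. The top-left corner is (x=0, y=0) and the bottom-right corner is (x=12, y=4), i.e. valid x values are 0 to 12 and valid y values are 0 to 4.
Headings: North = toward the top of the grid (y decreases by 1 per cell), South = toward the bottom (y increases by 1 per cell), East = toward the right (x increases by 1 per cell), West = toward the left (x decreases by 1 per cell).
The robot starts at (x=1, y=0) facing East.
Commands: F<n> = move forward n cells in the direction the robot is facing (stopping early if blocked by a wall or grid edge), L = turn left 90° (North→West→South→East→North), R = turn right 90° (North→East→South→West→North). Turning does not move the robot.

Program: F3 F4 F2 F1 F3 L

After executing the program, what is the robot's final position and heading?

Answer: Final position: (x=10, y=0), facing North

Derivation:
Start: (x=1, y=0), facing East
  F3: move forward 3, now at (x=4, y=0)
  F4: move forward 4, now at (x=8, y=0)
  F2: move forward 2, now at (x=10, y=0)
  F1: move forward 0/1 (blocked), now at (x=10, y=0)
  F3: move forward 0/3 (blocked), now at (x=10, y=0)
  L: turn left, now facing North
Final: (x=10, y=0), facing North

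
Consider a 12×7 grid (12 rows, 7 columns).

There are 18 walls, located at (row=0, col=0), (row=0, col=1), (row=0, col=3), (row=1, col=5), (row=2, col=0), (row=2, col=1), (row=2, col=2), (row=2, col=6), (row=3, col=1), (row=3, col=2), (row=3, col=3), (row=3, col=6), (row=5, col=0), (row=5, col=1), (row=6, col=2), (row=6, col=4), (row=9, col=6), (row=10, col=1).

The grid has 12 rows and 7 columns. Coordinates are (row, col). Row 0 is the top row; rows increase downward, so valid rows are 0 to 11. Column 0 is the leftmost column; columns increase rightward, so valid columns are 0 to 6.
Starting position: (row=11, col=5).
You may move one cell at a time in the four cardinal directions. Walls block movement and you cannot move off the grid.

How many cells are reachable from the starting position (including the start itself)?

BFS flood-fill from (row=11, col=5):
  Distance 0: (row=11, col=5)
  Distance 1: (row=10, col=5), (row=11, col=4), (row=11, col=6)
  Distance 2: (row=9, col=5), (row=10, col=4), (row=10, col=6), (row=11, col=3)
  Distance 3: (row=8, col=5), (row=9, col=4), (row=10, col=3), (row=11, col=2)
  Distance 4: (row=7, col=5), (row=8, col=4), (row=8, col=6), (row=9, col=3), (row=10, col=2), (row=11, col=1)
  Distance 5: (row=6, col=5), (row=7, col=4), (row=7, col=6), (row=8, col=3), (row=9, col=2), (row=11, col=0)
  Distance 6: (row=5, col=5), (row=6, col=6), (row=7, col=3), (row=8, col=2), (row=9, col=1), (row=10, col=0)
  Distance 7: (row=4, col=5), (row=5, col=4), (row=5, col=6), (row=6, col=3), (row=7, col=2), (row=8, col=1), (row=9, col=0)
  Distance 8: (row=3, col=5), (row=4, col=4), (row=4, col=6), (row=5, col=3), (row=7, col=1), (row=8, col=0)
  Distance 9: (row=2, col=5), (row=3, col=4), (row=4, col=3), (row=5, col=2), (row=6, col=1), (row=7, col=0)
  Distance 10: (row=2, col=4), (row=4, col=2), (row=6, col=0)
  Distance 11: (row=1, col=4), (row=2, col=3), (row=4, col=1)
  Distance 12: (row=0, col=4), (row=1, col=3), (row=4, col=0)
  Distance 13: (row=0, col=5), (row=1, col=2), (row=3, col=0)
  Distance 14: (row=0, col=2), (row=0, col=6), (row=1, col=1)
  Distance 15: (row=1, col=0), (row=1, col=6)
Total reachable: 66 (grid has 66 open cells total)

Answer: Reachable cells: 66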